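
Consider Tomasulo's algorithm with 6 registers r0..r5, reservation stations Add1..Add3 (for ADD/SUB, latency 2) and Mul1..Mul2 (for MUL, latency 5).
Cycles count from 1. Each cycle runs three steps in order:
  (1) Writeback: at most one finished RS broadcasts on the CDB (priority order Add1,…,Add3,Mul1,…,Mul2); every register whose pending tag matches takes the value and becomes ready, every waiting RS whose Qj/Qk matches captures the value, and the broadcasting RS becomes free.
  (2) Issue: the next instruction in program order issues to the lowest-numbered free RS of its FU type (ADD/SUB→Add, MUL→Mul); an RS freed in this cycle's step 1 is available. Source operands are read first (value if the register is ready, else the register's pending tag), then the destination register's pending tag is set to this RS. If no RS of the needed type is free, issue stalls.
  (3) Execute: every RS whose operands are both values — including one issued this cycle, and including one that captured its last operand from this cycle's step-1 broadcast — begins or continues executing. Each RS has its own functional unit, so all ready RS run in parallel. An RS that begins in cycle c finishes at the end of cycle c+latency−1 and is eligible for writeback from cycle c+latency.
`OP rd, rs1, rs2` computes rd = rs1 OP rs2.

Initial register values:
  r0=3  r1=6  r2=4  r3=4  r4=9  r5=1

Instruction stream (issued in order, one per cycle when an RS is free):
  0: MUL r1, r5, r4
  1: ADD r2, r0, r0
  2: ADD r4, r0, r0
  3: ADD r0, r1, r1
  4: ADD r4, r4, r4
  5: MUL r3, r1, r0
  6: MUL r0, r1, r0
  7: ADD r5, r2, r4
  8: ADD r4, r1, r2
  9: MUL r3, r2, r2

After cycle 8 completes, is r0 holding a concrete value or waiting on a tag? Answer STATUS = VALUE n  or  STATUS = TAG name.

STATUS = TAG Mul2

c1: issue MUL r1<-Mul1 | r0:3,r1:Mul1,r2:4,r3:4,r4:9,r5:1
c2: issue ADD r2<-Add1 | r0:3,r1:Mul1,r2:Add1,r3:4,r4:9,r5:1
c3: issue ADD r4<-Add2 | r0:3,r1:Mul1,r2:Add1,r3:4,r4:Add2,r5:1
c4: CDB Add1=6; issue ADD r0<-Add1 | r0:Add1,r1:Mul1,r2:6,r3:4,r4:Add2,r5:1
c5: CDB Add2=6; issue ADD r4<-Add2 | r0:Add1,r1:Mul1,r2:6,r3:4,r4:Add2,r5:1
c6: CDB Mul1=9; issue MUL r3<-Mul1 | r0:Add1,r1:9,r2:6,r3:Mul1,r4:Add2,r5:1
c7: CDB Add2=12; issue MUL r0<-Mul2 | r0:Mul2,r1:9,r2:6,r3:Mul1,r4:12,r5:1
c8: CDB Add1=18; issue ADD r5<-Add1 | r0:Mul2,r1:9,r2:6,r3:Mul1,r4:12,r5:Add1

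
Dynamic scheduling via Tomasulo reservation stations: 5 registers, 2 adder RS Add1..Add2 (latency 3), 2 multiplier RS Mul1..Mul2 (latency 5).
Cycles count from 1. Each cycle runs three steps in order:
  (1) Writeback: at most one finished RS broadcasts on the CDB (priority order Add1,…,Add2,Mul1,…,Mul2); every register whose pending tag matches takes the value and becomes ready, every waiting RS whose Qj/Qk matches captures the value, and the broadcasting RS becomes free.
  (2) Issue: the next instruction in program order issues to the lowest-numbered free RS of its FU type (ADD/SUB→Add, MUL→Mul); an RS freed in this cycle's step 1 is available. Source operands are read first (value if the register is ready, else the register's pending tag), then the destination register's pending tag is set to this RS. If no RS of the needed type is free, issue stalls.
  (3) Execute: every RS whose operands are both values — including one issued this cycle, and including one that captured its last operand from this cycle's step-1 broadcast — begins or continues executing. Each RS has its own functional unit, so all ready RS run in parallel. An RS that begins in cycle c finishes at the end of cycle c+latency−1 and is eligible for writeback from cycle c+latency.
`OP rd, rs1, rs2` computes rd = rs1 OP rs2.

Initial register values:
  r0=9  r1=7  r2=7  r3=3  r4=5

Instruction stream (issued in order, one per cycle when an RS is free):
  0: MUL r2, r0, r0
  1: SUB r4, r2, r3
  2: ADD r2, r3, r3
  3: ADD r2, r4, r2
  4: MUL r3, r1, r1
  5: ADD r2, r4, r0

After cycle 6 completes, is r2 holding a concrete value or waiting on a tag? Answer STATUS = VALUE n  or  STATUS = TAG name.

c1: issue MUL r2<-Mul1 | r0:9,r1:7,r2:Mul1,r3:3,r4:5
c2: issue SUB r4<-Add1 | r0:9,r1:7,r2:Mul1,r3:3,r4:Add1
c3: issue ADD r2<-Add2 | r0:9,r1:7,r2:Add2,r3:3,r4:Add1
c4: stall | r0:9,r1:7,r2:Add2,r3:3,r4:Add1
c5: stall | r0:9,r1:7,r2:Add2,r3:3,r4:Add1
c6: CDB Add2=6; issue ADD r2<-Add2 | r0:9,r1:7,r2:Add2,r3:3,r4:Add1

STATUS = TAG Add2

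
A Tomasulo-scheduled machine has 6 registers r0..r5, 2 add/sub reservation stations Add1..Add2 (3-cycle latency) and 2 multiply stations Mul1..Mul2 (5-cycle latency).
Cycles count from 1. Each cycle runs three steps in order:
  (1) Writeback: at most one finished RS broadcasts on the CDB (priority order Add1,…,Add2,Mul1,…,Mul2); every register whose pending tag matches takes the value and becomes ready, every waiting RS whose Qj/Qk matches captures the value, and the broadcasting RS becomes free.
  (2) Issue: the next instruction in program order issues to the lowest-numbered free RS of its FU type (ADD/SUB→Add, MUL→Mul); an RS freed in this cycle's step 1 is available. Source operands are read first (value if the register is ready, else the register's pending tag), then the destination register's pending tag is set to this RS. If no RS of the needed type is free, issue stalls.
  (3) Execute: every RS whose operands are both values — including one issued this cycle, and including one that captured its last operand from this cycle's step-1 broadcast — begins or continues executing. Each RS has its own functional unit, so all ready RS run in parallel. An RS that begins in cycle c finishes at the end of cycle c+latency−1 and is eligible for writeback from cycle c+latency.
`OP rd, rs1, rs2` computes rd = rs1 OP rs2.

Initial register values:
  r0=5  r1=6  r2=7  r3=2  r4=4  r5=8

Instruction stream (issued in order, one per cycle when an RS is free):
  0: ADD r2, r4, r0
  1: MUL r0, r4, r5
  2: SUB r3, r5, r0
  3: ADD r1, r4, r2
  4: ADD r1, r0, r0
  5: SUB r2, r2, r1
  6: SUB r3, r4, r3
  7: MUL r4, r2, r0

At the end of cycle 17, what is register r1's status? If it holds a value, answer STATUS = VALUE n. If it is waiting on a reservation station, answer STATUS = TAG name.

c1: issue ADD r2<-Add1 | r0:5,r1:6,r2:Add1,r3:2,r4:4,r5:8
c2: issue MUL r0<-Mul1 | r0:Mul1,r1:6,r2:Add1,r3:2,r4:4,r5:8
c3: issue SUB r3<-Add2 | r0:Mul1,r1:6,r2:Add1,r3:Add2,r4:4,r5:8
c4: CDB Add1=9; issue ADD r1<-Add1 | r0:Mul1,r1:Add1,r2:9,r3:Add2,r4:4,r5:8
c5: stall | r0:Mul1,r1:Add1,r2:9,r3:Add2,r4:4,r5:8
c6: stall | r0:Mul1,r1:Add1,r2:9,r3:Add2,r4:4,r5:8
c7: CDB Add1=13; issue ADD r1<-Add1 | r0:Mul1,r1:Add1,r2:9,r3:Add2,r4:4,r5:8
c8: CDB Mul1=32; stall | r0:32,r1:Add1,r2:9,r3:Add2,r4:4,r5:8
c9: stall | r0:32,r1:Add1,r2:9,r3:Add2,r4:4,r5:8
c10: stall | r0:32,r1:Add1,r2:9,r3:Add2,r4:4,r5:8
c11: CDB Add1=64; issue SUB r2<-Add1 | r0:32,r1:64,r2:Add1,r3:Add2,r4:4,r5:8
c12: CDB Add2=-24; issue SUB r3<-Add2 | r0:32,r1:64,r2:Add1,r3:Add2,r4:4,r5:8
c13: issue MUL r4<-Mul1 | r0:32,r1:64,r2:Add1,r3:Add2,r4:Mul1,r5:8
c14: CDB Add1=-55 | r0:32,r1:64,r2:-55,r3:Add2,r4:Mul1,r5:8
c15: CDB Add2=28 | r0:32,r1:64,r2:-55,r3:28,r4:Mul1,r5:8
c16: - | r0:32,r1:64,r2:-55,r3:28,r4:Mul1,r5:8
c17: - | r0:32,r1:64,r2:-55,r3:28,r4:Mul1,r5:8

STATUS = VALUE 64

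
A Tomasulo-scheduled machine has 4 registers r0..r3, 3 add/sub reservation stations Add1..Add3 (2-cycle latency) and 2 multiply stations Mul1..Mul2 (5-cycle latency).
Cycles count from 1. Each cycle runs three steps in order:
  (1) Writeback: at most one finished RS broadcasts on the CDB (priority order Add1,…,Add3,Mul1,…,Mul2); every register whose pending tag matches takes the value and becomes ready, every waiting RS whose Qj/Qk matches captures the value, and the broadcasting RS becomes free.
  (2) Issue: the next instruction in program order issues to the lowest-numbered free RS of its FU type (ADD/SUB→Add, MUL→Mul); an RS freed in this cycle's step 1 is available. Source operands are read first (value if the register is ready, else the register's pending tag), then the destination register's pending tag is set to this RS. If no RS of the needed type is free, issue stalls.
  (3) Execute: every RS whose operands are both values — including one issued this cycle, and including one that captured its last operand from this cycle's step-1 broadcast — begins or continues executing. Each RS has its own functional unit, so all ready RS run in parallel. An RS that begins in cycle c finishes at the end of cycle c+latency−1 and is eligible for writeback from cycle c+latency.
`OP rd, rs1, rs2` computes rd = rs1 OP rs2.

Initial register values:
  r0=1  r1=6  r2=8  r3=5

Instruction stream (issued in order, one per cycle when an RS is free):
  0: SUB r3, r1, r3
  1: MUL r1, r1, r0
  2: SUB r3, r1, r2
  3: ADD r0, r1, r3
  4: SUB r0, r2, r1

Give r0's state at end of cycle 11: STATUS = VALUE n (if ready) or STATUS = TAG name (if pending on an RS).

  c1: issue SUB r3<-Add1  regs: r0:1,r1:6,r2:8,r3:Add1
  c2: issue MUL r1<-Mul1  regs: r0:1,r1:Mul1,r2:8,r3:Add1
  c3: CDB Add1=1; issue SUB r3<-Add1  regs: r0:1,r1:Mul1,r2:8,r3:Add1
  c4: issue ADD r0<-Add2  regs: r0:Add2,r1:Mul1,r2:8,r3:Add1
  c5: issue SUB r0<-Add3  regs: r0:Add3,r1:Mul1,r2:8,r3:Add1
  c6: -  regs: r0:Add3,r1:Mul1,r2:8,r3:Add1
  c7: CDB Mul1=6  regs: r0:Add3,r1:6,r2:8,r3:Add1
  c8: -  regs: r0:Add3,r1:6,r2:8,r3:Add1
  c9: CDB Add1=-2  regs: r0:Add3,r1:6,r2:8,r3:-2
  c10: CDB Add3=2  regs: r0:2,r1:6,r2:8,r3:-2
  c11: CDB Add2=4  regs: r0:2,r1:6,r2:8,r3:-2

STATUS = VALUE 2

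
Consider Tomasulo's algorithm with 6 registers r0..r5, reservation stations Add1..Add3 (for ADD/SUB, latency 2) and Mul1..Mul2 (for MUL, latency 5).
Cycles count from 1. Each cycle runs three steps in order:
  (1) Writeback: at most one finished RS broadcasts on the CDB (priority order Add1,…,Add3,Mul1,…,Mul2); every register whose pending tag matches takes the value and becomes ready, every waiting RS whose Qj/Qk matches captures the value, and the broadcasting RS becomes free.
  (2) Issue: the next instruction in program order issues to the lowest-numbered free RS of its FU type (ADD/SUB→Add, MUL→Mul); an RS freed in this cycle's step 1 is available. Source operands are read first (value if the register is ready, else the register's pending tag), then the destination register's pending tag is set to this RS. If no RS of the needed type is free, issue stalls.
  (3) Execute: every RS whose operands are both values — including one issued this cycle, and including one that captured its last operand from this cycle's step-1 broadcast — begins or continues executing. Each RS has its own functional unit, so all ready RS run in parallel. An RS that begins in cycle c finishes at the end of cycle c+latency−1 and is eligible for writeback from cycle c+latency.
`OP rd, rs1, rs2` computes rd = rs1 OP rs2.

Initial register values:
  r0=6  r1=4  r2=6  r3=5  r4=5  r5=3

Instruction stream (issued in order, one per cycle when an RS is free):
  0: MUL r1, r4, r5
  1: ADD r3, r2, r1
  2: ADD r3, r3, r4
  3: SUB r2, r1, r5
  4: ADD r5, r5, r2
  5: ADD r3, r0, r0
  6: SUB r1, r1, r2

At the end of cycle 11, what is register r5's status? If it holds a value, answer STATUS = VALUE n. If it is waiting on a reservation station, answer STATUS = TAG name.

cycle 1: issue MUL r1<-Mul1 // r0:6,r1:Mul1,r2:6,r3:5,r4:5,r5:3
cycle 2: issue ADD r3<-Add1 // r0:6,r1:Mul1,r2:6,r3:Add1,r4:5,r5:3
cycle 3: issue ADD r3<-Add2 // r0:6,r1:Mul1,r2:6,r3:Add2,r4:5,r5:3
cycle 4: issue SUB r2<-Add3 // r0:6,r1:Mul1,r2:Add3,r3:Add2,r4:5,r5:3
cycle 5: stall // r0:6,r1:Mul1,r2:Add3,r3:Add2,r4:5,r5:3
cycle 6: CDB Mul1=15; stall // r0:6,r1:15,r2:Add3,r3:Add2,r4:5,r5:3
cycle 7: stall // r0:6,r1:15,r2:Add3,r3:Add2,r4:5,r5:3
cycle 8: CDB Add1=21; issue ADD r5<-Add1 // r0:6,r1:15,r2:Add3,r3:Add2,r4:5,r5:Add1
cycle 9: CDB Add3=12; issue ADD r3<-Add3 // r0:6,r1:15,r2:12,r3:Add3,r4:5,r5:Add1
cycle 10: CDB Add2=26; issue SUB r1<-Add2 // r0:6,r1:Add2,r2:12,r3:Add3,r4:5,r5:Add1
cycle 11: CDB Add1=15 // r0:6,r1:Add2,r2:12,r3:Add3,r4:5,r5:15

STATUS = VALUE 15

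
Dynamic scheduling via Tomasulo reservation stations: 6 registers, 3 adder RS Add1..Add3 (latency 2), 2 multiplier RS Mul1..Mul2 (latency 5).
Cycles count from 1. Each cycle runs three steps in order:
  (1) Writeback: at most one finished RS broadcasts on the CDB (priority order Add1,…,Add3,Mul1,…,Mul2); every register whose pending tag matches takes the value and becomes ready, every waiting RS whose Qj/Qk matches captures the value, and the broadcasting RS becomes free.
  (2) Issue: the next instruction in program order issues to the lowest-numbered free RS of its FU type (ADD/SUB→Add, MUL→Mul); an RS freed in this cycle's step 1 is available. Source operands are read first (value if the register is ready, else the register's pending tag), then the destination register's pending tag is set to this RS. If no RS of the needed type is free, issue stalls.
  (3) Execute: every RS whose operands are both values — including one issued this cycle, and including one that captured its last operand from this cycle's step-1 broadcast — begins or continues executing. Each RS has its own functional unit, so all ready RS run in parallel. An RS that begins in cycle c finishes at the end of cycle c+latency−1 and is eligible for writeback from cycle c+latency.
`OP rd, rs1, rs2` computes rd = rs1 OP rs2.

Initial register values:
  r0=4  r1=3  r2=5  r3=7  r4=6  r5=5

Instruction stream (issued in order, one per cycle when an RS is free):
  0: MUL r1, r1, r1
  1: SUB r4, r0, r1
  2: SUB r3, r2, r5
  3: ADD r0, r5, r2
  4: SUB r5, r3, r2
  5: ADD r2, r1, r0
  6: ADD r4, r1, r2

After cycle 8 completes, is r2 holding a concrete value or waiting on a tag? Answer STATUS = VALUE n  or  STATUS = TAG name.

c1: issue MUL r1<-Mul1 | r0:4,r1:Mul1,r2:5,r3:7,r4:6,r5:5
c2: issue SUB r4<-Add1 | r0:4,r1:Mul1,r2:5,r3:7,r4:Add1,r5:5
c3: issue SUB r3<-Add2 | r0:4,r1:Mul1,r2:5,r3:Add2,r4:Add1,r5:5
c4: issue ADD r0<-Add3 | r0:Add3,r1:Mul1,r2:5,r3:Add2,r4:Add1,r5:5
c5: CDB Add2=0; issue SUB r5<-Add2 | r0:Add3,r1:Mul1,r2:5,r3:0,r4:Add1,r5:Add2
c6: CDB Add3=10; issue ADD r2<-Add3 | r0:10,r1:Mul1,r2:Add3,r3:0,r4:Add1,r5:Add2
c7: CDB Add2=-5; issue ADD r4<-Add2 | r0:10,r1:Mul1,r2:Add3,r3:0,r4:Add2,r5:-5
c8: CDB Mul1=9 | r0:10,r1:9,r2:Add3,r3:0,r4:Add2,r5:-5

STATUS = TAG Add3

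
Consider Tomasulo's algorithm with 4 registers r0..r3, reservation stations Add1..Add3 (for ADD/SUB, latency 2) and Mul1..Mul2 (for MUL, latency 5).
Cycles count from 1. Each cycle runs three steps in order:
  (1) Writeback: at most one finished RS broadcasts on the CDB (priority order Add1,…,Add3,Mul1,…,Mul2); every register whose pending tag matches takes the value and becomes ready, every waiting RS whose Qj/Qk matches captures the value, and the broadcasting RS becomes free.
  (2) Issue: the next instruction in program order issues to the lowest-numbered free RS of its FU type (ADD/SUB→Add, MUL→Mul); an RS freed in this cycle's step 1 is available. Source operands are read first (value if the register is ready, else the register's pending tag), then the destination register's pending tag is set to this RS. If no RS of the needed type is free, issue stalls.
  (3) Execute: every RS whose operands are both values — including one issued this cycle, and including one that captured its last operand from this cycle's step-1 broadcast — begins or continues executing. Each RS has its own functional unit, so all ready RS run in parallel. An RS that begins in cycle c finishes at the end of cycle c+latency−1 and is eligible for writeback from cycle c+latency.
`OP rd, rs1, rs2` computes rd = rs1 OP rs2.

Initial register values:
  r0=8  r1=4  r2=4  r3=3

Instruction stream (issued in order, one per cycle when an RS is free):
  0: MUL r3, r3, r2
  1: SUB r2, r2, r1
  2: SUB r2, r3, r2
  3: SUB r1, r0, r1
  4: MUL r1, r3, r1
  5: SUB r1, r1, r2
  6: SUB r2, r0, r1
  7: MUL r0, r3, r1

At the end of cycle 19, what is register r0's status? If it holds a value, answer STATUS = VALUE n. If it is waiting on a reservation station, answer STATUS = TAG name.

STATUS = VALUE 432

cycle 1: issue MUL r3<-Mul1 // r0:8,r1:4,r2:4,r3:Mul1
cycle 2: issue SUB r2<-Add1 // r0:8,r1:4,r2:Add1,r3:Mul1
cycle 3: issue SUB r2<-Add2 // r0:8,r1:4,r2:Add2,r3:Mul1
cycle 4: CDB Add1=0; issue SUB r1<-Add1 // r0:8,r1:Add1,r2:Add2,r3:Mul1
cycle 5: issue MUL r1<-Mul2 // r0:8,r1:Mul2,r2:Add2,r3:Mul1
cycle 6: CDB Add1=4; issue SUB r1<-Add1 // r0:8,r1:Add1,r2:Add2,r3:Mul1
cycle 7: CDB Mul1=12; issue SUB r2<-Add3 // r0:8,r1:Add1,r2:Add3,r3:12
cycle 8: issue MUL r0<-Mul1 // r0:Mul1,r1:Add1,r2:Add3,r3:12
cycle 9: CDB Add2=12 // r0:Mul1,r1:Add1,r2:Add3,r3:12
cycle 10: - // r0:Mul1,r1:Add1,r2:Add3,r3:12
cycle 11: - // r0:Mul1,r1:Add1,r2:Add3,r3:12
cycle 12: CDB Mul2=48 // r0:Mul1,r1:Add1,r2:Add3,r3:12
cycle 13: - // r0:Mul1,r1:Add1,r2:Add3,r3:12
cycle 14: CDB Add1=36 // r0:Mul1,r1:36,r2:Add3,r3:12
cycle 15: - // r0:Mul1,r1:36,r2:Add3,r3:12
cycle 16: CDB Add3=-28 // r0:Mul1,r1:36,r2:-28,r3:12
cycle 17: - // r0:Mul1,r1:36,r2:-28,r3:12
cycle 18: - // r0:Mul1,r1:36,r2:-28,r3:12
cycle 19: CDB Mul1=432 // r0:432,r1:36,r2:-28,r3:12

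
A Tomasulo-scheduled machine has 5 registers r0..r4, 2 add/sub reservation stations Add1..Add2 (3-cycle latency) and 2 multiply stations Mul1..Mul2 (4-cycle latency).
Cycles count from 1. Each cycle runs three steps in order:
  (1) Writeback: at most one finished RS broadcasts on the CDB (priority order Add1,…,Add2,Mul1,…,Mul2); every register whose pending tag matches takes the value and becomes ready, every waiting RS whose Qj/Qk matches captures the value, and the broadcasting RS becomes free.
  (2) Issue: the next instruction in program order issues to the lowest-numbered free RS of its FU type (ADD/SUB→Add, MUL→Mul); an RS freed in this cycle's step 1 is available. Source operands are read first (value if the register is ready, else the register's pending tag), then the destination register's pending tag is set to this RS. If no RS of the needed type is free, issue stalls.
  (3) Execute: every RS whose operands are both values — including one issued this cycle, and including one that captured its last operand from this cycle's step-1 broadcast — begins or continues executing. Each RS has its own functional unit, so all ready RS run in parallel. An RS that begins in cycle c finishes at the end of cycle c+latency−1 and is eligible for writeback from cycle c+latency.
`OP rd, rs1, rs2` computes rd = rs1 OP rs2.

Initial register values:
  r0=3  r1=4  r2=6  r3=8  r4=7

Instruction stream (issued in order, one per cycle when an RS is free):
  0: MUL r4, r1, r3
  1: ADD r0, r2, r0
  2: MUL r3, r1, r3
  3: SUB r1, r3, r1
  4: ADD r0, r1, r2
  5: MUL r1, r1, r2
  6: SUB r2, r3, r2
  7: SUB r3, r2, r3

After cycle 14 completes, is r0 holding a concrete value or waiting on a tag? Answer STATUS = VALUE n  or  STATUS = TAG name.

STATUS = VALUE 34

c1: issue MUL r4<-Mul1 | r0:3,r1:4,r2:6,r3:8,r4:Mul1
c2: issue ADD r0<-Add1 | r0:Add1,r1:4,r2:6,r3:8,r4:Mul1
c3: issue MUL r3<-Mul2 | r0:Add1,r1:4,r2:6,r3:Mul2,r4:Mul1
c4: issue SUB r1<-Add2 | r0:Add1,r1:Add2,r2:6,r3:Mul2,r4:Mul1
c5: CDB Add1=9; issue ADD r0<-Add1 | r0:Add1,r1:Add2,r2:6,r3:Mul2,r4:Mul1
c6: CDB Mul1=32; issue MUL r1<-Mul1 | r0:Add1,r1:Mul1,r2:6,r3:Mul2,r4:32
c7: CDB Mul2=32; stall | r0:Add1,r1:Mul1,r2:6,r3:32,r4:32
c8: stall | r0:Add1,r1:Mul1,r2:6,r3:32,r4:32
c9: stall | r0:Add1,r1:Mul1,r2:6,r3:32,r4:32
c10: CDB Add2=28; issue SUB r2<-Add2 | r0:Add1,r1:Mul1,r2:Add2,r3:32,r4:32
c11: stall | r0:Add1,r1:Mul1,r2:Add2,r3:32,r4:32
c12: stall | r0:Add1,r1:Mul1,r2:Add2,r3:32,r4:32
c13: CDB Add1=34; issue SUB r3<-Add1 | r0:34,r1:Mul1,r2:Add2,r3:Add1,r4:32
c14: CDB Add2=26 | r0:34,r1:Mul1,r2:26,r3:Add1,r4:32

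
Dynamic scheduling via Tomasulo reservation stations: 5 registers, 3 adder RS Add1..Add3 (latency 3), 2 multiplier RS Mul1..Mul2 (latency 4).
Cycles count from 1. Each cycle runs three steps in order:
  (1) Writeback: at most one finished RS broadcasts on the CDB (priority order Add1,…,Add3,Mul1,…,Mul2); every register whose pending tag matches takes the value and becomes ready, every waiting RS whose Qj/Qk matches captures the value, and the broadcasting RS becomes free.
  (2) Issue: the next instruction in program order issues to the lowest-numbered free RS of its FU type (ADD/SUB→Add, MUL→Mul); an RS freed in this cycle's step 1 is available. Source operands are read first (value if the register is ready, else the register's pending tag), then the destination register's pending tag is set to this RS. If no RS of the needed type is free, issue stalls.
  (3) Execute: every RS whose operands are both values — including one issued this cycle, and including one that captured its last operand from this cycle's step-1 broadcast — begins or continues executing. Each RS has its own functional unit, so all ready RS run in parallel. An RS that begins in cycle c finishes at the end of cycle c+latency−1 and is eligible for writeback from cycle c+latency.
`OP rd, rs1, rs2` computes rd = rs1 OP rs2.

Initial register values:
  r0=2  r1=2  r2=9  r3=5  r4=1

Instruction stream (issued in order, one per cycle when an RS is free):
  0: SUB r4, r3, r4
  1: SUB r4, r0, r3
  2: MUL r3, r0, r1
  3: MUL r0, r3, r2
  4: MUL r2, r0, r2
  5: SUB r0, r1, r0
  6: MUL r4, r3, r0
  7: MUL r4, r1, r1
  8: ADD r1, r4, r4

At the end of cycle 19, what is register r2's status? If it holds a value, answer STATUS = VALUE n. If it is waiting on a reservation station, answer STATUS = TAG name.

STATUS = VALUE 324

cycle 1: issue SUB r4<-Add1 // r0:2,r1:2,r2:9,r3:5,r4:Add1
cycle 2: issue SUB r4<-Add2 // r0:2,r1:2,r2:9,r3:5,r4:Add2
cycle 3: issue MUL r3<-Mul1 // r0:2,r1:2,r2:9,r3:Mul1,r4:Add2
cycle 4: CDB Add1=4; issue MUL r0<-Mul2 // r0:Mul2,r1:2,r2:9,r3:Mul1,r4:Add2
cycle 5: CDB Add2=-3; stall // r0:Mul2,r1:2,r2:9,r3:Mul1,r4:-3
cycle 6: stall // r0:Mul2,r1:2,r2:9,r3:Mul1,r4:-3
cycle 7: CDB Mul1=4; issue MUL r2<-Mul1 // r0:Mul2,r1:2,r2:Mul1,r3:4,r4:-3
cycle 8: issue SUB r0<-Add1 // r0:Add1,r1:2,r2:Mul1,r3:4,r4:-3
cycle 9: stall // r0:Add1,r1:2,r2:Mul1,r3:4,r4:-3
cycle 10: stall // r0:Add1,r1:2,r2:Mul1,r3:4,r4:-3
cycle 11: CDB Mul2=36; issue MUL r4<-Mul2 // r0:Add1,r1:2,r2:Mul1,r3:4,r4:Mul2
cycle 12: stall // r0:Add1,r1:2,r2:Mul1,r3:4,r4:Mul2
cycle 13: stall // r0:Add1,r1:2,r2:Mul1,r3:4,r4:Mul2
cycle 14: CDB Add1=-34; stall // r0:-34,r1:2,r2:Mul1,r3:4,r4:Mul2
cycle 15: CDB Mul1=324; issue MUL r4<-Mul1 // r0:-34,r1:2,r2:324,r3:4,r4:Mul1
cycle 16: issue ADD r1<-Add1 // r0:-34,r1:Add1,r2:324,r3:4,r4:Mul1
cycle 17: - // r0:-34,r1:Add1,r2:324,r3:4,r4:Mul1
cycle 18: CDB Mul2=-136 // r0:-34,r1:Add1,r2:324,r3:4,r4:Mul1
cycle 19: CDB Mul1=4 // r0:-34,r1:Add1,r2:324,r3:4,r4:4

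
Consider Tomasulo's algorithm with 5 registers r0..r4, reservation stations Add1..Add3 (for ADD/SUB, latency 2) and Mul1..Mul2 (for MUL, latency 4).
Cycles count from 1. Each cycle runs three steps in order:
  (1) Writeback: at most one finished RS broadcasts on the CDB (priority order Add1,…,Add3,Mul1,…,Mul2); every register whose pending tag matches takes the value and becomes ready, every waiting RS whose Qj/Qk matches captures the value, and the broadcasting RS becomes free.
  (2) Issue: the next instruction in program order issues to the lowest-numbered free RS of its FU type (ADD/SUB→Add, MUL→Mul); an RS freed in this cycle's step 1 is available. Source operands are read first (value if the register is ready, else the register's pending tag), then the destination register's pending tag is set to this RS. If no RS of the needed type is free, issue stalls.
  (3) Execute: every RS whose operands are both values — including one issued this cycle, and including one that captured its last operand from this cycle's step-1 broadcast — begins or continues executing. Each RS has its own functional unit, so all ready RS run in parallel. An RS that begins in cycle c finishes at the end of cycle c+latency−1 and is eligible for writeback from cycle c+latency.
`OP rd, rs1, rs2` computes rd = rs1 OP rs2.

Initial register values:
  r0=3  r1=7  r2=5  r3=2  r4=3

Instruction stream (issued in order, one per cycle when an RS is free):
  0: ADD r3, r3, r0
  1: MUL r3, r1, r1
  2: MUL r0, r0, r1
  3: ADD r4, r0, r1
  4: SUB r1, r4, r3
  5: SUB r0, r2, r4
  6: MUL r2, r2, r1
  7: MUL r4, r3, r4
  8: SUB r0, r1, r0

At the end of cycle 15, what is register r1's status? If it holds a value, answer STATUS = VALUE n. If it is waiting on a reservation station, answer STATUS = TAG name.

STATUS = VALUE -21

  c1: issue ADD r3<-Add1  regs: r0:3,r1:7,r2:5,r3:Add1,r4:3
  c2: issue MUL r3<-Mul1  regs: r0:3,r1:7,r2:5,r3:Mul1,r4:3
  c3: CDB Add1=5; issue MUL r0<-Mul2  regs: r0:Mul2,r1:7,r2:5,r3:Mul1,r4:3
  c4: issue ADD r4<-Add1  regs: r0:Mul2,r1:7,r2:5,r3:Mul1,r4:Add1
  c5: issue SUB r1<-Add2  regs: r0:Mul2,r1:Add2,r2:5,r3:Mul1,r4:Add1
  c6: CDB Mul1=49; issue SUB r0<-Add3  regs: r0:Add3,r1:Add2,r2:5,r3:49,r4:Add1
  c7: CDB Mul2=21; issue MUL r2<-Mul1  regs: r0:Add3,r1:Add2,r2:Mul1,r3:49,r4:Add1
  c8: issue MUL r4<-Mul2  regs: r0:Add3,r1:Add2,r2:Mul1,r3:49,r4:Mul2
  c9: CDB Add1=28; issue SUB r0<-Add1  regs: r0:Add1,r1:Add2,r2:Mul1,r3:49,r4:Mul2
  c10: -  regs: r0:Add1,r1:Add2,r2:Mul1,r3:49,r4:Mul2
  c11: CDB Add2=-21  regs: r0:Add1,r1:-21,r2:Mul1,r3:49,r4:Mul2
  c12: CDB Add3=-23  regs: r0:Add1,r1:-21,r2:Mul1,r3:49,r4:Mul2
  c13: CDB Mul2=1372  regs: r0:Add1,r1:-21,r2:Mul1,r3:49,r4:1372
  c14: CDB Add1=2  regs: r0:2,r1:-21,r2:Mul1,r3:49,r4:1372
  c15: CDB Mul1=-105  regs: r0:2,r1:-21,r2:-105,r3:49,r4:1372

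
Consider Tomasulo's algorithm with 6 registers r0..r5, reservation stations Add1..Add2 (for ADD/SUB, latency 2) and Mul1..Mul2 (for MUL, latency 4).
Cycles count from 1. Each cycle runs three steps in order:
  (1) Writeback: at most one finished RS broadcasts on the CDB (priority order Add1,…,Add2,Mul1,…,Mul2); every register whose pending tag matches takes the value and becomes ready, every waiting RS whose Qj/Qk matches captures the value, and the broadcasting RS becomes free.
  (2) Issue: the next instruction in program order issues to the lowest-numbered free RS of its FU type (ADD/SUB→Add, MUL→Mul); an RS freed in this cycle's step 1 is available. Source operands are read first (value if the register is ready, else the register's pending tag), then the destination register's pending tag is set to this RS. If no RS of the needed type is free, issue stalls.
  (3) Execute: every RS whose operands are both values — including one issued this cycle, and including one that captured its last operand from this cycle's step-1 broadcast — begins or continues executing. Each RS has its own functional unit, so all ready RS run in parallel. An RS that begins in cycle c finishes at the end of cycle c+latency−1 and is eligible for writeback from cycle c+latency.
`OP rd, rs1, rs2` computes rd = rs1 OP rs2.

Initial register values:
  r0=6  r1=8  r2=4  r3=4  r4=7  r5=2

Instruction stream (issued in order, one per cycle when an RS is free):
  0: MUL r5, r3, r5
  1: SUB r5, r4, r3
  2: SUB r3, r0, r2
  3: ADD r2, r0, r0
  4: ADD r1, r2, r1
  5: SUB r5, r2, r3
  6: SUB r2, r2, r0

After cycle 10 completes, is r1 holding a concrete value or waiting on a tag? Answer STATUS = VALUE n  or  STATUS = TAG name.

STATUS = VALUE 20

  c1: issue MUL r5<-Mul1  regs: r0:6,r1:8,r2:4,r3:4,r4:7,r5:Mul1
  c2: issue SUB r5<-Add1  regs: r0:6,r1:8,r2:4,r3:4,r4:7,r5:Add1
  c3: issue SUB r3<-Add2  regs: r0:6,r1:8,r2:4,r3:Add2,r4:7,r5:Add1
  c4: CDB Add1=3; issue ADD r2<-Add1  regs: r0:6,r1:8,r2:Add1,r3:Add2,r4:7,r5:3
  c5: CDB Add2=2; issue ADD r1<-Add2  regs: r0:6,r1:Add2,r2:Add1,r3:2,r4:7,r5:3
  c6: CDB Add1=12; issue SUB r5<-Add1  regs: r0:6,r1:Add2,r2:12,r3:2,r4:7,r5:Add1
  c7: CDB Mul1=8; stall  regs: r0:6,r1:Add2,r2:12,r3:2,r4:7,r5:Add1
  c8: CDB Add1=10; issue SUB r2<-Add1  regs: r0:6,r1:Add2,r2:Add1,r3:2,r4:7,r5:10
  c9: CDB Add2=20  regs: r0:6,r1:20,r2:Add1,r3:2,r4:7,r5:10
  c10: CDB Add1=6  regs: r0:6,r1:20,r2:6,r3:2,r4:7,r5:10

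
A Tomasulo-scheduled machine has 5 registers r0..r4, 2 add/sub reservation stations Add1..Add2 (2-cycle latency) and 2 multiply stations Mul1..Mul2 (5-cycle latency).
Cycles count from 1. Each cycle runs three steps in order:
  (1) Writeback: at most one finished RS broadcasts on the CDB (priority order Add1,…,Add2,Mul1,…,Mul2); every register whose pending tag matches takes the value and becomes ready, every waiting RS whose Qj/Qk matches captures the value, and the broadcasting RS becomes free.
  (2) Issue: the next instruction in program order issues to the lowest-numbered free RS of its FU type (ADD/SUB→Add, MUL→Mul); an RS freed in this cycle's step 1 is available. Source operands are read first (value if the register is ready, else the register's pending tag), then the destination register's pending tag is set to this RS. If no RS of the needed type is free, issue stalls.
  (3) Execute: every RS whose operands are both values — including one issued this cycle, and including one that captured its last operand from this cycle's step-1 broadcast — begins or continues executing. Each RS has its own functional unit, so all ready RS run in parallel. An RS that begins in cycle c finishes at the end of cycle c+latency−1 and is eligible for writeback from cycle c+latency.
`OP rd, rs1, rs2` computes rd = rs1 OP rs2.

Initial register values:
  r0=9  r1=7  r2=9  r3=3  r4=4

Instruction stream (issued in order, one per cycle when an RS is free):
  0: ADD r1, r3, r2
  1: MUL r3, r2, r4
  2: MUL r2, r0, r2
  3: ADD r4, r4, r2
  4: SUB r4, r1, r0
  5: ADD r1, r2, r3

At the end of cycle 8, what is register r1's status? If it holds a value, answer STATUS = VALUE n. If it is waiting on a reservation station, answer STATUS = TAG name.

STATUS = TAG Add2

cycle 1: issue ADD r1<-Add1 // r0:9,r1:Add1,r2:9,r3:3,r4:4
cycle 2: issue MUL r3<-Mul1 // r0:9,r1:Add1,r2:9,r3:Mul1,r4:4
cycle 3: CDB Add1=12; issue MUL r2<-Mul2 // r0:9,r1:12,r2:Mul2,r3:Mul1,r4:4
cycle 4: issue ADD r4<-Add1 // r0:9,r1:12,r2:Mul2,r3:Mul1,r4:Add1
cycle 5: issue SUB r4<-Add2 // r0:9,r1:12,r2:Mul2,r3:Mul1,r4:Add2
cycle 6: stall // r0:9,r1:12,r2:Mul2,r3:Mul1,r4:Add2
cycle 7: CDB Add2=3; issue ADD r1<-Add2 // r0:9,r1:Add2,r2:Mul2,r3:Mul1,r4:3
cycle 8: CDB Mul1=36 // r0:9,r1:Add2,r2:Mul2,r3:36,r4:3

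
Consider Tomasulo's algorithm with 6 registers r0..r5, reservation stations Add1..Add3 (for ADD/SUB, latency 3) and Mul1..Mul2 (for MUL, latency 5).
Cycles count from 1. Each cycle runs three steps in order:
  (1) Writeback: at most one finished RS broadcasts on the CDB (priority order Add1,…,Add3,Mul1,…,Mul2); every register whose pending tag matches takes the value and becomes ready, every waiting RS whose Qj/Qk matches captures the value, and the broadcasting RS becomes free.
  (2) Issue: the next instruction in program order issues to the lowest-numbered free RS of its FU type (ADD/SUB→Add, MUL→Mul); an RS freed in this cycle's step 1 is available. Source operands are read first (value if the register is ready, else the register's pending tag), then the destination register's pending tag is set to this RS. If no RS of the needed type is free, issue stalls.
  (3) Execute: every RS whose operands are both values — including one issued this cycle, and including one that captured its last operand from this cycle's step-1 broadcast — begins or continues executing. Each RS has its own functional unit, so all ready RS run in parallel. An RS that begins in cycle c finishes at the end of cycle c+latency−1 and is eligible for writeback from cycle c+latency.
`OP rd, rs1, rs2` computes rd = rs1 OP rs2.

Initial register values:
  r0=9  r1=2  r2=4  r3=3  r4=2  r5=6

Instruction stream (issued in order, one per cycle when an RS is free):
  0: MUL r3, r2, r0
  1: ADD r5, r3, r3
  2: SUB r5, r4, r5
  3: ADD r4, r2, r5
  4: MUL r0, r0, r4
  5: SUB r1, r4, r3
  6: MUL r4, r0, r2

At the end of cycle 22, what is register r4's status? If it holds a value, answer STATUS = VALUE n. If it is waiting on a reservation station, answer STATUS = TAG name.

STATUS = TAG Mul1

cycle 1: issue MUL r3<-Mul1 // r0:9,r1:2,r2:4,r3:Mul1,r4:2,r5:6
cycle 2: issue ADD r5<-Add1 // r0:9,r1:2,r2:4,r3:Mul1,r4:2,r5:Add1
cycle 3: issue SUB r5<-Add2 // r0:9,r1:2,r2:4,r3:Mul1,r4:2,r5:Add2
cycle 4: issue ADD r4<-Add3 // r0:9,r1:2,r2:4,r3:Mul1,r4:Add3,r5:Add2
cycle 5: issue MUL r0<-Mul2 // r0:Mul2,r1:2,r2:4,r3:Mul1,r4:Add3,r5:Add2
cycle 6: CDB Mul1=36; stall // r0:Mul2,r1:2,r2:4,r3:36,r4:Add3,r5:Add2
cycle 7: stall // r0:Mul2,r1:2,r2:4,r3:36,r4:Add3,r5:Add2
cycle 8: stall // r0:Mul2,r1:2,r2:4,r3:36,r4:Add3,r5:Add2
cycle 9: CDB Add1=72; issue SUB r1<-Add1 // r0:Mul2,r1:Add1,r2:4,r3:36,r4:Add3,r5:Add2
cycle 10: issue MUL r4<-Mul1 // r0:Mul2,r1:Add1,r2:4,r3:36,r4:Mul1,r5:Add2
cycle 11: - // r0:Mul2,r1:Add1,r2:4,r3:36,r4:Mul1,r5:Add2
cycle 12: CDB Add2=-70 // r0:Mul2,r1:Add1,r2:4,r3:36,r4:Mul1,r5:-70
cycle 13: - // r0:Mul2,r1:Add1,r2:4,r3:36,r4:Mul1,r5:-70
cycle 14: - // r0:Mul2,r1:Add1,r2:4,r3:36,r4:Mul1,r5:-70
cycle 15: CDB Add3=-66 // r0:Mul2,r1:Add1,r2:4,r3:36,r4:Mul1,r5:-70
cycle 16: - // r0:Mul2,r1:Add1,r2:4,r3:36,r4:Mul1,r5:-70
cycle 17: - // r0:Mul2,r1:Add1,r2:4,r3:36,r4:Mul1,r5:-70
cycle 18: CDB Add1=-102 // r0:Mul2,r1:-102,r2:4,r3:36,r4:Mul1,r5:-70
cycle 19: - // r0:Mul2,r1:-102,r2:4,r3:36,r4:Mul1,r5:-70
cycle 20: CDB Mul2=-594 // r0:-594,r1:-102,r2:4,r3:36,r4:Mul1,r5:-70
cycle 21: - // r0:-594,r1:-102,r2:4,r3:36,r4:Mul1,r5:-70
cycle 22: - // r0:-594,r1:-102,r2:4,r3:36,r4:Mul1,r5:-70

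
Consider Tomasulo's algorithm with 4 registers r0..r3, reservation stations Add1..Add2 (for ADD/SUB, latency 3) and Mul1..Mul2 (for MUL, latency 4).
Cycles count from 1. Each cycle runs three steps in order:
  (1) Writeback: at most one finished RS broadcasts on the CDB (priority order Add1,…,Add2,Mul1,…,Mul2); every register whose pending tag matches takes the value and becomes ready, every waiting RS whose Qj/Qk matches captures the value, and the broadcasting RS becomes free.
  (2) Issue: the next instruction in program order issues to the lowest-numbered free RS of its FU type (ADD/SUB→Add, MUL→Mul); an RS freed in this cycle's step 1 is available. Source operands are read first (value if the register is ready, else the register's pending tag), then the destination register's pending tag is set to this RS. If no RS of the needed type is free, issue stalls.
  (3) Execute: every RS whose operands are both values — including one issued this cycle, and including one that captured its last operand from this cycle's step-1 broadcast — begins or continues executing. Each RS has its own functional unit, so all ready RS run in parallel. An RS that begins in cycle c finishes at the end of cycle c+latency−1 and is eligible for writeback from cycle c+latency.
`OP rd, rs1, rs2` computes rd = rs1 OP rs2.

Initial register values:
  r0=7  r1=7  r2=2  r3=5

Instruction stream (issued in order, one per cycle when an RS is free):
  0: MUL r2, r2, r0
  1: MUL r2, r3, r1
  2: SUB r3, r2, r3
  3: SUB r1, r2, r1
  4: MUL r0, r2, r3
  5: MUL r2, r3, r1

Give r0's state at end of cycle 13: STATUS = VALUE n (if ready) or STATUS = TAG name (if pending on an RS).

  c1: issue MUL r2<-Mul1  regs: r0:7,r1:7,r2:Mul1,r3:5
  c2: issue MUL r2<-Mul2  regs: r0:7,r1:7,r2:Mul2,r3:5
  c3: issue SUB r3<-Add1  regs: r0:7,r1:7,r2:Mul2,r3:Add1
  c4: issue SUB r1<-Add2  regs: r0:7,r1:Add2,r2:Mul2,r3:Add1
  c5: CDB Mul1=14; issue MUL r0<-Mul1  regs: r0:Mul1,r1:Add2,r2:Mul2,r3:Add1
  c6: CDB Mul2=35; issue MUL r2<-Mul2  regs: r0:Mul1,r1:Add2,r2:Mul2,r3:Add1
  c7: -  regs: r0:Mul1,r1:Add2,r2:Mul2,r3:Add1
  c8: -  regs: r0:Mul1,r1:Add2,r2:Mul2,r3:Add1
  c9: CDB Add1=30  regs: r0:Mul1,r1:Add2,r2:Mul2,r3:30
  c10: CDB Add2=28  regs: r0:Mul1,r1:28,r2:Mul2,r3:30
  c11: -  regs: r0:Mul1,r1:28,r2:Mul2,r3:30
  c12: -  regs: r0:Mul1,r1:28,r2:Mul2,r3:30
  c13: CDB Mul1=1050  regs: r0:1050,r1:28,r2:Mul2,r3:30

STATUS = VALUE 1050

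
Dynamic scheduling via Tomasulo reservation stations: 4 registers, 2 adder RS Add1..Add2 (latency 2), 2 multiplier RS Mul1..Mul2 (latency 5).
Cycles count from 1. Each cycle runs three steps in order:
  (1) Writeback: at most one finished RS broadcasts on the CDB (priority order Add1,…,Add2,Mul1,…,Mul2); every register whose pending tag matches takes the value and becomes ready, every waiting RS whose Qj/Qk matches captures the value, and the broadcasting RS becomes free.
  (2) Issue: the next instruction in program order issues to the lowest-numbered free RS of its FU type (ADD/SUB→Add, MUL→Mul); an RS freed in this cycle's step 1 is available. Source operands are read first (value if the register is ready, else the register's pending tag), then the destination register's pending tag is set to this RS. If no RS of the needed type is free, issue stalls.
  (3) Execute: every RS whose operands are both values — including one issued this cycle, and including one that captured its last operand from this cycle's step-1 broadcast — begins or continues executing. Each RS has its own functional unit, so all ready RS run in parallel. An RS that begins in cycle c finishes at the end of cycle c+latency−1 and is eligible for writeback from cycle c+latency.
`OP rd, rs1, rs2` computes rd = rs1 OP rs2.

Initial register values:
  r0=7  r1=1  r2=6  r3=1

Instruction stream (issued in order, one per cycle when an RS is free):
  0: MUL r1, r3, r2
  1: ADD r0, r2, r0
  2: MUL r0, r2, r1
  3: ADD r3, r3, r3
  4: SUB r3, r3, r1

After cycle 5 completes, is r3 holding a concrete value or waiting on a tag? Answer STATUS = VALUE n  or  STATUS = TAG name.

STATUS = TAG Add2

cycle 1: issue MUL r1<-Mul1 // r0:7,r1:Mul1,r2:6,r3:1
cycle 2: issue ADD r0<-Add1 // r0:Add1,r1:Mul1,r2:6,r3:1
cycle 3: issue MUL r0<-Mul2 // r0:Mul2,r1:Mul1,r2:6,r3:1
cycle 4: CDB Add1=13; issue ADD r3<-Add1 // r0:Mul2,r1:Mul1,r2:6,r3:Add1
cycle 5: issue SUB r3<-Add2 // r0:Mul2,r1:Mul1,r2:6,r3:Add2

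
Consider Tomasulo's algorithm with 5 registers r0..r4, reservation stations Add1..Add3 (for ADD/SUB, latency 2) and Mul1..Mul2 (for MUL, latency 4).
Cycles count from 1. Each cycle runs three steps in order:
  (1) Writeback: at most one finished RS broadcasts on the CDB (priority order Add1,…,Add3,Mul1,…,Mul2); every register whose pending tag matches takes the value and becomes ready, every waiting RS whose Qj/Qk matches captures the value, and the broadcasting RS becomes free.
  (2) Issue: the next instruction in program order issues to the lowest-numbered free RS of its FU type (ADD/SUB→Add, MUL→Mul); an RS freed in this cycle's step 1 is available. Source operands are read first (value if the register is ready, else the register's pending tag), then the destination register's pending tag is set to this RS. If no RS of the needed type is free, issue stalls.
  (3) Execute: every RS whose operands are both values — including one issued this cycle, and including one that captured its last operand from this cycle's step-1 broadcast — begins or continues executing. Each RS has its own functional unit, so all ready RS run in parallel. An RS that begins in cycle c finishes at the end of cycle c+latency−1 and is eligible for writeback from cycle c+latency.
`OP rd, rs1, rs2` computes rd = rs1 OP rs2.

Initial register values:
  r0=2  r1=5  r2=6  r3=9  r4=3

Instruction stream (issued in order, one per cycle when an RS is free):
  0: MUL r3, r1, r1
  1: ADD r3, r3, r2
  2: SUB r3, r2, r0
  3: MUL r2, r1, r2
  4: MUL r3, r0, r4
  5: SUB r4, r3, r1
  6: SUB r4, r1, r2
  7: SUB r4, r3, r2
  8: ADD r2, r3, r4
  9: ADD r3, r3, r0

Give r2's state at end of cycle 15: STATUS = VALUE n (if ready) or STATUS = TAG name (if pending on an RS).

  c1: issue MUL r3<-Mul1  regs: r0:2,r1:5,r2:6,r3:Mul1,r4:3
  c2: issue ADD r3<-Add1  regs: r0:2,r1:5,r2:6,r3:Add1,r4:3
  c3: issue SUB r3<-Add2  regs: r0:2,r1:5,r2:6,r3:Add2,r4:3
  c4: issue MUL r2<-Mul2  regs: r0:2,r1:5,r2:Mul2,r3:Add2,r4:3
  c5: CDB Add2=4; stall  regs: r0:2,r1:5,r2:Mul2,r3:4,r4:3
  c6: CDB Mul1=25; issue MUL r3<-Mul1  regs: r0:2,r1:5,r2:Mul2,r3:Mul1,r4:3
  c7: issue SUB r4<-Add2  regs: r0:2,r1:5,r2:Mul2,r3:Mul1,r4:Add2
  c8: CDB Add1=31; issue SUB r4<-Add1  regs: r0:2,r1:5,r2:Mul2,r3:Mul1,r4:Add1
  c9: CDB Mul2=30; issue SUB r4<-Add3  regs: r0:2,r1:5,r2:30,r3:Mul1,r4:Add3
  c10: CDB Mul1=6; stall  regs: r0:2,r1:5,r2:30,r3:6,r4:Add3
  c11: CDB Add1=-25; issue ADD r2<-Add1  regs: r0:2,r1:5,r2:Add1,r3:6,r4:Add3
  c12: CDB Add2=1; issue ADD r3<-Add2  regs: r0:2,r1:5,r2:Add1,r3:Add2,r4:Add3
  c13: CDB Add3=-24  regs: r0:2,r1:5,r2:Add1,r3:Add2,r4:-24
  c14: CDB Add2=8  regs: r0:2,r1:5,r2:Add1,r3:8,r4:-24
  c15: CDB Add1=-18  regs: r0:2,r1:5,r2:-18,r3:8,r4:-24

STATUS = VALUE -18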